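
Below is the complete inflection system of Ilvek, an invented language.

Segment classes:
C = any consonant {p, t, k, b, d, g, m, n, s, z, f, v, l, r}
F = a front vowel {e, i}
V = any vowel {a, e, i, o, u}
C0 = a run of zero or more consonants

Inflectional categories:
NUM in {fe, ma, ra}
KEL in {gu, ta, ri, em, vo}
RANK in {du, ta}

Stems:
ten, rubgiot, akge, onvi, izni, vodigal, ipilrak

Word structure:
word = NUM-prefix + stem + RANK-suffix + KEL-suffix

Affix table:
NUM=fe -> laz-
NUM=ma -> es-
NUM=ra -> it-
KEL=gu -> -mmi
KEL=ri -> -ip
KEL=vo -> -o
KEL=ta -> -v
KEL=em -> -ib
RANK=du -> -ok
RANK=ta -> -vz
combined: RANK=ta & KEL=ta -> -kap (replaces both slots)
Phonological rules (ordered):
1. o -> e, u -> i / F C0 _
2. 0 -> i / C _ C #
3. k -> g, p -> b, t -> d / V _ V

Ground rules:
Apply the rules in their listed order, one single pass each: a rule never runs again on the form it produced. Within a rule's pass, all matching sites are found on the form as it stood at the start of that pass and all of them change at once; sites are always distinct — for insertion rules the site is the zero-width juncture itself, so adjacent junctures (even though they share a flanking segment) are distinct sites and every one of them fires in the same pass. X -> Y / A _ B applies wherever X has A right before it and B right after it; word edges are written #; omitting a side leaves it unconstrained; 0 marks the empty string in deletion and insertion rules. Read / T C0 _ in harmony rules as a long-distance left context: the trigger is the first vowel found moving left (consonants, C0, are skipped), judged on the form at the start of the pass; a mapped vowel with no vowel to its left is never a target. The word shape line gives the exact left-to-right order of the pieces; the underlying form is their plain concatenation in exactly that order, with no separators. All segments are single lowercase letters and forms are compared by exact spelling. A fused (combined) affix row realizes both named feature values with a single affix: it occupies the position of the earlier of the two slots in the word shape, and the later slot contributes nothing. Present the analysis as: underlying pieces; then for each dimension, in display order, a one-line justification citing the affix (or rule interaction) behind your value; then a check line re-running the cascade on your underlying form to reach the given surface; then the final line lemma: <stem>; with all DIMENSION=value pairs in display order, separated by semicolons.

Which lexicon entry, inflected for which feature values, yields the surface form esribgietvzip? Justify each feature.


underlying: es-rubgiot-vz-ip
NUM=ma - signalled by the affix es-
KEL=ri - signalled by the affix -ip
RANK=ta - signalled by the affix -vz
check: esrubgiotvzip -> esribgietvzip -> esribgietvzip -> esribgietvzip
lemma: rubgiot; NUM=ma; KEL=ri; RANK=ta


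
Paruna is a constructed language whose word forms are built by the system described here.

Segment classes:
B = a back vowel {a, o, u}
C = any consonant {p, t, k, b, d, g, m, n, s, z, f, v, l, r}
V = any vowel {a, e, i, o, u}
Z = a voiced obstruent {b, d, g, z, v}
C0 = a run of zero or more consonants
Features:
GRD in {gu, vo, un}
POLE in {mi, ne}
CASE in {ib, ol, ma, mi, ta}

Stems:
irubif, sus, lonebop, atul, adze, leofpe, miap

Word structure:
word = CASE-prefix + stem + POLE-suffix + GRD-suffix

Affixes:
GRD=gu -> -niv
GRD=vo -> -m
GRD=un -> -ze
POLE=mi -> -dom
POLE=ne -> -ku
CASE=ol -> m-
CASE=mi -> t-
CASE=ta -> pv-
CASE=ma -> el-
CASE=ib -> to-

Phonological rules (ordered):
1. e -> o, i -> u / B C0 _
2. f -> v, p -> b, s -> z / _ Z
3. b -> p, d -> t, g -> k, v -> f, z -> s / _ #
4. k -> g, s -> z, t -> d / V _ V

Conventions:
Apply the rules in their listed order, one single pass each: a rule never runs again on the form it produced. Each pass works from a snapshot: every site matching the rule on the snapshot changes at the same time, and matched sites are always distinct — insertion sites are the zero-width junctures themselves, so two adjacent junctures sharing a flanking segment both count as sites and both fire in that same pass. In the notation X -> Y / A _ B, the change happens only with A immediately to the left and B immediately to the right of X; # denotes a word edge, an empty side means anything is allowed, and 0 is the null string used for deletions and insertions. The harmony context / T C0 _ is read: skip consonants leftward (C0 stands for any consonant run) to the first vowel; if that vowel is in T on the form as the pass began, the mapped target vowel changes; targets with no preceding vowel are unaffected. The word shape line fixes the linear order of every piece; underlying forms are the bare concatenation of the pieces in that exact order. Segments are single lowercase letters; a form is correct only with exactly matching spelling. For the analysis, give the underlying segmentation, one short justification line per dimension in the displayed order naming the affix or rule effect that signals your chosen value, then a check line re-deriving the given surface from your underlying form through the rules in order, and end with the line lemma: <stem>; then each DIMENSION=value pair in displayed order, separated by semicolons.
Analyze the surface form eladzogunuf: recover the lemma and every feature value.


underlying: el-adze-ku-niv
GRD=gu - signalled by the affix -niv
POLE=ne - signalled by the affix -ku
CASE=ma - signalled by the affix el-
check: eladzekuniv -> eladzokunuv -> eladzokunuv -> eladzokunuf -> eladzogunuf
lemma: adze; GRD=gu; POLE=ne; CASE=ma


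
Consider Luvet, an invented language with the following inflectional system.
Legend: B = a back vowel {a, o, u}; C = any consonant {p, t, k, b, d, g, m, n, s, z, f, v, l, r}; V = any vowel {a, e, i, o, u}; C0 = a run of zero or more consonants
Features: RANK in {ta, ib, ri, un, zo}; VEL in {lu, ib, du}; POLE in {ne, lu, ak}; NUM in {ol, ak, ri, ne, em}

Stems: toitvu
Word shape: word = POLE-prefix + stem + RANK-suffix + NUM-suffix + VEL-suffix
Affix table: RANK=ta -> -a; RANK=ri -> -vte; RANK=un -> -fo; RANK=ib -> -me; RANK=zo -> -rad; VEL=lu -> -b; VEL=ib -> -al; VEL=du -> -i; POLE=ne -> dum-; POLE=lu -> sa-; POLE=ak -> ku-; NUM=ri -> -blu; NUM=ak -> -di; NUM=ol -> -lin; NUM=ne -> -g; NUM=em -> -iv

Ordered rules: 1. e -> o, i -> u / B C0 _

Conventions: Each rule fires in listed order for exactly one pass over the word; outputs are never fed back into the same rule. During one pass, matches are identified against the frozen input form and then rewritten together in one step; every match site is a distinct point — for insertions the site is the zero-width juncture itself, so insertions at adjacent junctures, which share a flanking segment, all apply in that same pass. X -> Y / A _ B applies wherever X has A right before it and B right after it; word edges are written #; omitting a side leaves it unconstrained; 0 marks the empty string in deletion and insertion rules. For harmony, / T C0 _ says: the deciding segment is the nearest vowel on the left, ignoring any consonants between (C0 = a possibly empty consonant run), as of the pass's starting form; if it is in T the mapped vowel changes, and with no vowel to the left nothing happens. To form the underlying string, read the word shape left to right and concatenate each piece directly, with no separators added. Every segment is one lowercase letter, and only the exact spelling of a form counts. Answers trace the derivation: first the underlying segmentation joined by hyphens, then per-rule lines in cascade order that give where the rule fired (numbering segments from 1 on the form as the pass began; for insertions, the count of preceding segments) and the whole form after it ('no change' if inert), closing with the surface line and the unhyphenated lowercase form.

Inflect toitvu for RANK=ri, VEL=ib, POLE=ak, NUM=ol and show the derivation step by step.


underlying: ku-toitvu-vte-lin-al
1. e -> o, i -> u / B C0 _: fires at position(s) 5, 11: kutoutvuvtolinal
surface: kutoutvuvtolinal


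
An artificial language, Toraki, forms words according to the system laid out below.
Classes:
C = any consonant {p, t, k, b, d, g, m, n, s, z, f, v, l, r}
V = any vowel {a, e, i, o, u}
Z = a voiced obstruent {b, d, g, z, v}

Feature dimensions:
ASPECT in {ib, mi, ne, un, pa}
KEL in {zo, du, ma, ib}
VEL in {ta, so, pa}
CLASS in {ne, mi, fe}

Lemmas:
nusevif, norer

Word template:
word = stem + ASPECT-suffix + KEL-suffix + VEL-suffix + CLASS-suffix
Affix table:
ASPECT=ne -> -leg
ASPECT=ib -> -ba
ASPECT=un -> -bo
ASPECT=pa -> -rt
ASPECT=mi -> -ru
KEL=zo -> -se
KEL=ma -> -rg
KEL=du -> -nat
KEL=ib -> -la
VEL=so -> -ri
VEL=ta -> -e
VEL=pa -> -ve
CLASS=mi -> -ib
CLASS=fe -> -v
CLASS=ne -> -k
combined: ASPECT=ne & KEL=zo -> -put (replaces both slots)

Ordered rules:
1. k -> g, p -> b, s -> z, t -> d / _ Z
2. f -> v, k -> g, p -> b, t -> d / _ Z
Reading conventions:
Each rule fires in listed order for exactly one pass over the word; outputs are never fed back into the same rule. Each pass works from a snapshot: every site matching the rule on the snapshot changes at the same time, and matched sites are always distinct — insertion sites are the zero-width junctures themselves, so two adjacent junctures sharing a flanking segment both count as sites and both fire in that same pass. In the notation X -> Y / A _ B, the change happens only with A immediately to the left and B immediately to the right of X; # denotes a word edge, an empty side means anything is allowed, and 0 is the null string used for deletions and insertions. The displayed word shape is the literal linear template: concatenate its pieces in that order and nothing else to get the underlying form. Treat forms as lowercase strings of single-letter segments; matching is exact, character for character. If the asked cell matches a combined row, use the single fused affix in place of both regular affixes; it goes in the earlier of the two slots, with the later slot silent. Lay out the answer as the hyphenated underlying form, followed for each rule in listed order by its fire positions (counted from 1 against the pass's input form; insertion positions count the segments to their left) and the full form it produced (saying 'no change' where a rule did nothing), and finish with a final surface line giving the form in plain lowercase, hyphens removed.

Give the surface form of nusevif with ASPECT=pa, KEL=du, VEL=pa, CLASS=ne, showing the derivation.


underlying: nusevif-rt-nat-ve-k
1. k -> g, p -> b, s -> z, t -> d / _ Z: fires at position(s) 12: nusevifrtnadvek
2. f -> v, k -> g, p -> b, t -> d / _ Z: no change
surface: nusevifrtnadvek


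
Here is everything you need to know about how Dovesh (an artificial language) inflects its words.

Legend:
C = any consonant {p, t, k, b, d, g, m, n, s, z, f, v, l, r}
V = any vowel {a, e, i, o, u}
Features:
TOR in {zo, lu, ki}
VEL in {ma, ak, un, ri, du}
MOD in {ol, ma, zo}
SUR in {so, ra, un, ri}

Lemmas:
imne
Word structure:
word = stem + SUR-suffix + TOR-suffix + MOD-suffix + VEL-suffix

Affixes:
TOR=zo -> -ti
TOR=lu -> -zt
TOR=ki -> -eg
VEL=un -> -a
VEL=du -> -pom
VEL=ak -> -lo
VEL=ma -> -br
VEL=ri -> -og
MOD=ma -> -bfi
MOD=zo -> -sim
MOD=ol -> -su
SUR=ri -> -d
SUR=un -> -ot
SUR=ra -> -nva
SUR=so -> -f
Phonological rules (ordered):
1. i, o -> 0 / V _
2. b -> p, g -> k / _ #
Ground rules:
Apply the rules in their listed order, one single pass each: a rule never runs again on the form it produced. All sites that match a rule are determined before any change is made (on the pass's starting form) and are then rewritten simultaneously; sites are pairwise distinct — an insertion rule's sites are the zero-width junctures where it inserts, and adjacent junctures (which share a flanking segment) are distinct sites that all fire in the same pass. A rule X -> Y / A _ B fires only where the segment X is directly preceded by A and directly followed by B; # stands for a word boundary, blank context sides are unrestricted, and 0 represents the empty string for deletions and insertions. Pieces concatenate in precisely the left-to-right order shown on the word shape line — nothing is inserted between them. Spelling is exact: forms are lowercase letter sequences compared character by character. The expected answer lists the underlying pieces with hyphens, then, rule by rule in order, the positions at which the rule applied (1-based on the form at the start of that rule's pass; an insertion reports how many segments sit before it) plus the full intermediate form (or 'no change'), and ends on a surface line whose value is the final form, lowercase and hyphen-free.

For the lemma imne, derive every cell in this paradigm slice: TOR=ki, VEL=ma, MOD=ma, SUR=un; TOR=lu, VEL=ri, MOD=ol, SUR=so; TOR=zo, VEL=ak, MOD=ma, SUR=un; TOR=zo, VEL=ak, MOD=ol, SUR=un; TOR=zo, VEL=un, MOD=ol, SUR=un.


cell TOR=ki, VEL=ma, MOD=ma, SUR=un:
underlying: imne-ot-eg-bfi-br
1. i, o -> 0 / V _: fires at position(s) 5: imnetegbfibr
2. b -> p, g -> k / _ #: no change
surface: imnetegbfibr

cell TOR=lu, VEL=ri, MOD=ol, SUR=so:
underlying: imne-f-zt-su-og
1. i, o -> 0 / V _: fires at position(s) 10: imnefztsug
2. b -> p, g -> k / _ #: fires at position(s) 10: imnefztsuk
surface: imnefztsuk

cell TOR=zo, VEL=ak, MOD=ma, SUR=un:
underlying: imne-ot-ti-bfi-lo
1. i, o -> 0 / V _: fires at position(s) 5: imnettibfilo
2. b -> p, g -> k / _ #: no change
surface: imnettibfilo

cell TOR=zo, VEL=ak, MOD=ol, SUR=un:
underlying: imne-ot-ti-su-lo
1. i, o -> 0 / V _: fires at position(s) 5: imnettisulo
2. b -> p, g -> k / _ #: no change
surface: imnettisulo

cell TOR=zo, VEL=un, MOD=ol, SUR=un:
underlying: imne-ot-ti-su-a
1. i, o -> 0 / V _: fires at position(s) 5: imnettisua
2. b -> p, g -> k / _ #: no change
surface: imnettisua


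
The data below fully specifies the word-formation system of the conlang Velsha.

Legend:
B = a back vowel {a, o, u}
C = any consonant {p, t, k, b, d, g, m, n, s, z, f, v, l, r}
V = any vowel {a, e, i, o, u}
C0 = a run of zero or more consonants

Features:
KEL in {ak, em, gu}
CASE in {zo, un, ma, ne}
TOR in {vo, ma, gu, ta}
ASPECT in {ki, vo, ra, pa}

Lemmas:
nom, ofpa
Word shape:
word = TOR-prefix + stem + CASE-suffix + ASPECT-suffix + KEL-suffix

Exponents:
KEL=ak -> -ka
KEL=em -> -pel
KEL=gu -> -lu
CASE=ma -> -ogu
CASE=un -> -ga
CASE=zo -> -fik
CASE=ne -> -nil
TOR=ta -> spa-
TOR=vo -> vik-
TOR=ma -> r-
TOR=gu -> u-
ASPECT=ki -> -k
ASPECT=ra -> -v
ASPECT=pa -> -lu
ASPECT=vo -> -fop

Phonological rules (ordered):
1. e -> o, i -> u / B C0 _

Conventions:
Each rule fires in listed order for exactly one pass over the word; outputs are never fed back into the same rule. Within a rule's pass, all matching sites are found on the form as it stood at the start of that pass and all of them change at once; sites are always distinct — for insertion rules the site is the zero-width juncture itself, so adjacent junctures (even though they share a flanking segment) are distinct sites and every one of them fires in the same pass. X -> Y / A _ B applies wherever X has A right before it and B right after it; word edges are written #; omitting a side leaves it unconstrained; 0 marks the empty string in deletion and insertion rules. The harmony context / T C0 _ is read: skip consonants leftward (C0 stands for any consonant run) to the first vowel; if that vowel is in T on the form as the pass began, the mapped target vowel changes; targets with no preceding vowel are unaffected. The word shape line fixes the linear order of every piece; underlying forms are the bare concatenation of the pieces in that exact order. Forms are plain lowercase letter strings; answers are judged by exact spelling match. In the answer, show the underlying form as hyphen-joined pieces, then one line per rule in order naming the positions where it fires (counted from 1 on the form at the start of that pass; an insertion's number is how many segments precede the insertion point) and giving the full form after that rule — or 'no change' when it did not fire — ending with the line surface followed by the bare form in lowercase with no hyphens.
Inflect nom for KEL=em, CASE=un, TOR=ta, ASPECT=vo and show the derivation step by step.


underlying: spa-nom-ga-fop-pel
1. e -> o, i -> u / B C0 _: fires at position(s) 13: spanomgafoppol
surface: spanomgafoppol


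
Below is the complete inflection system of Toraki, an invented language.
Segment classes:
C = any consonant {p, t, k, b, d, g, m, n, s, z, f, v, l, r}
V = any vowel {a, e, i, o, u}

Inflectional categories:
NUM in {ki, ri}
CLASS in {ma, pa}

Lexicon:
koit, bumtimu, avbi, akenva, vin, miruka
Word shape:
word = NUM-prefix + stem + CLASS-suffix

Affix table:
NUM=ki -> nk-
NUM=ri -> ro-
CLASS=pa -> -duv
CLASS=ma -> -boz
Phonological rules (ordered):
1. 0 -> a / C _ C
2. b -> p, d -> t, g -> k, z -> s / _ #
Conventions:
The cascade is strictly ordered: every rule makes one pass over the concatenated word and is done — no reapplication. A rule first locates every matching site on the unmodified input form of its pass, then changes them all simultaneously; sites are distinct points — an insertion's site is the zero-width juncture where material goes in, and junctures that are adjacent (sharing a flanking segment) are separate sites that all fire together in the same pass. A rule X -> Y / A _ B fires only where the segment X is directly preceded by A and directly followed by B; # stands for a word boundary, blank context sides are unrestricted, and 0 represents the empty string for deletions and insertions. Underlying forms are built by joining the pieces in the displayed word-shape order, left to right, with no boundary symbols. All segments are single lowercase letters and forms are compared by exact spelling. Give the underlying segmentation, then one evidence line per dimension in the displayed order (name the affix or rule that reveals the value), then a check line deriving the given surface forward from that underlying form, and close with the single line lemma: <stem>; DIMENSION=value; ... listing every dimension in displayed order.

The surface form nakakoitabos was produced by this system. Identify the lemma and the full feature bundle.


underlying: nk-koit-boz
NUM=ki - signalled by the affix nk-
CLASS=ma - signalled by the affix -boz
check: nkkoitboz -> nakakoitaboz -> nakakoitabos
lemma: koit; NUM=ki; CLASS=ma


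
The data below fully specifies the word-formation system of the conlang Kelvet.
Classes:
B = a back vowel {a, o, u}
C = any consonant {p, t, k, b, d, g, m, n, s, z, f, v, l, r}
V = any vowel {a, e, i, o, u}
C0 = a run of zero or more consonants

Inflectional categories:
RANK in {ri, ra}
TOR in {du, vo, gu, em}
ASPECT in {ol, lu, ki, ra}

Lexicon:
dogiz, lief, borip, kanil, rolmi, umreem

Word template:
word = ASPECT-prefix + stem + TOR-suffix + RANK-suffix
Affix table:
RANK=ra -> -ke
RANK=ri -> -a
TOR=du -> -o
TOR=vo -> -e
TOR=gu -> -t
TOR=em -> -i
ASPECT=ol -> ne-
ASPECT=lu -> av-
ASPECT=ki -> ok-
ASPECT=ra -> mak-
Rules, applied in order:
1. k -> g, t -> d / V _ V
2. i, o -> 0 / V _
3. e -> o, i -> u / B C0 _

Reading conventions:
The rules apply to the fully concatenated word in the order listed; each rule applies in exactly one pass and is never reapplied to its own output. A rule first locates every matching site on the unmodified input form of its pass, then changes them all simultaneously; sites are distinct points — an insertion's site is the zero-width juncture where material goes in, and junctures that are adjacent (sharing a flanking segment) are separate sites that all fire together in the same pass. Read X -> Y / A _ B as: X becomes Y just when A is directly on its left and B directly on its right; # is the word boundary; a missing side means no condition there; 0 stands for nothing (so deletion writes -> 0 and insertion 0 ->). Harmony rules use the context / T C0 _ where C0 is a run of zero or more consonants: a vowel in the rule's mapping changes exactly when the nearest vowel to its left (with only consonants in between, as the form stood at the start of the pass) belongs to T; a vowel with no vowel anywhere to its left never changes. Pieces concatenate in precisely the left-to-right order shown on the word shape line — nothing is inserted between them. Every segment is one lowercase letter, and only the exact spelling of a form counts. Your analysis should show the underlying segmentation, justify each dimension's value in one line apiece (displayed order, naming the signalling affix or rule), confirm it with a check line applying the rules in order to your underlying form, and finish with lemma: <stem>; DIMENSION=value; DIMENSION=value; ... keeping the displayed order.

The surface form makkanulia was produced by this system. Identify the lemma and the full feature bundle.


underlying: mak-kanil-i-a
RANK=ri - signalled by the affix -a
TOR=em - signalled by the affix -i
ASPECT=ra - signalled by the affix mak-
check: makkanilia -> makkanilia -> makkanilia -> makkanulia
lemma: kanil; RANK=ri; TOR=em; ASPECT=ra


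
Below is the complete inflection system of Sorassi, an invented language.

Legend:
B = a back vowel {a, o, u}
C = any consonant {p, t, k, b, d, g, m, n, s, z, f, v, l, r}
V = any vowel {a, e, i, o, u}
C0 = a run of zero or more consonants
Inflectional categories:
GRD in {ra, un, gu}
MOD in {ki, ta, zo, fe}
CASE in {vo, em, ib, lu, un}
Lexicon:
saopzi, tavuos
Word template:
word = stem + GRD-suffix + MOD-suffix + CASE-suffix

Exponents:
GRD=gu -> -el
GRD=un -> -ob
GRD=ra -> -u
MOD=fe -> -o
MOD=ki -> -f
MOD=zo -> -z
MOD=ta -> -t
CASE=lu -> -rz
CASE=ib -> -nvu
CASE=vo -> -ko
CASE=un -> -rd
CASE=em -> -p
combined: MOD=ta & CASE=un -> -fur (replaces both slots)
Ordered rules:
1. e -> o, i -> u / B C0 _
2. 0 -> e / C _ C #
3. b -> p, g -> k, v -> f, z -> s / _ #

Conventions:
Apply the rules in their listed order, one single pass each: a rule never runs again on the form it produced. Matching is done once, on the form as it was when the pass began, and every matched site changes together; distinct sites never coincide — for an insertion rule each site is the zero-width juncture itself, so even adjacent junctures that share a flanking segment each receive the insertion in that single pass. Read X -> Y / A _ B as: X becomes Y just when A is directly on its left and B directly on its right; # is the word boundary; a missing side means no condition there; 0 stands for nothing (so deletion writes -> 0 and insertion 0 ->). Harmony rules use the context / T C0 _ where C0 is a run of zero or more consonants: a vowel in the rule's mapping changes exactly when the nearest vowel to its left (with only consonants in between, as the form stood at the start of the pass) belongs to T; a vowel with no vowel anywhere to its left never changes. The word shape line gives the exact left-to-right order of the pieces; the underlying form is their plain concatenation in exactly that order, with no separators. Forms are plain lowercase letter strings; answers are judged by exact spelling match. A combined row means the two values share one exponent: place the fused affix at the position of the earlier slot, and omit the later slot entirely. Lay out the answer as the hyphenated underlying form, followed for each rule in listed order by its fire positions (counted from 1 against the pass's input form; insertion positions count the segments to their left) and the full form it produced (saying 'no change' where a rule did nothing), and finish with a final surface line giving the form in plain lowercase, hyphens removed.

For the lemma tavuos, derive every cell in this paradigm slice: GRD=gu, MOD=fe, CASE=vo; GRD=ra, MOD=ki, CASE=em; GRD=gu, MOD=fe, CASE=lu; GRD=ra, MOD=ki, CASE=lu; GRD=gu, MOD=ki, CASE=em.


cell GRD=gu, MOD=fe, CASE=vo:
underlying: tavuos-el-o-ko
1. e -> o, i -> u / B C0 _: fires at position(s) 7: tavuosoloko
2. 0 -> e / C _ C #: no change
3. b -> p, g -> k, v -> f, z -> s / _ #: no change
surface: tavuosoloko

cell GRD=ra, MOD=ki, CASE=em:
underlying: tavuos-u-f-p
1. e -> o, i -> u / B C0 _: no change
2. 0 -> e / C _ C #: inserts after position(s) 8: tavuosufep
3. b -> p, g -> k, v -> f, z -> s / _ #: no change
surface: tavuosufep

cell GRD=gu, MOD=fe, CASE=lu:
underlying: tavuos-el-o-rz
1. e -> o, i -> u / B C0 _: fires at position(s) 7: tavuosolorz
2. 0 -> e / C _ C #: inserts after position(s) 10: tavuosolorez
3. b -> p, g -> k, v -> f, z -> s / _ #: fires at position(s) 12: tavuosolores
surface: tavuosolores

cell GRD=ra, MOD=ki, CASE=lu:
underlying: tavuos-u-f-rz
1. e -> o, i -> u / B C0 _: no change
2. 0 -> e / C _ C #: inserts after position(s) 9: tavuosufrez
3. b -> p, g -> k, v -> f, z -> s / _ #: fires at position(s) 11: tavuosufres
surface: tavuosufres

cell GRD=gu, MOD=ki, CASE=em:
underlying: tavuos-el-f-p
1. e -> o, i -> u / B C0 _: fires at position(s) 7: tavuosolfp
2. 0 -> e / C _ C #: inserts after position(s) 9: tavuosolfep
3. b -> p, g -> k, v -> f, z -> s / _ #: no change
surface: tavuosolfep


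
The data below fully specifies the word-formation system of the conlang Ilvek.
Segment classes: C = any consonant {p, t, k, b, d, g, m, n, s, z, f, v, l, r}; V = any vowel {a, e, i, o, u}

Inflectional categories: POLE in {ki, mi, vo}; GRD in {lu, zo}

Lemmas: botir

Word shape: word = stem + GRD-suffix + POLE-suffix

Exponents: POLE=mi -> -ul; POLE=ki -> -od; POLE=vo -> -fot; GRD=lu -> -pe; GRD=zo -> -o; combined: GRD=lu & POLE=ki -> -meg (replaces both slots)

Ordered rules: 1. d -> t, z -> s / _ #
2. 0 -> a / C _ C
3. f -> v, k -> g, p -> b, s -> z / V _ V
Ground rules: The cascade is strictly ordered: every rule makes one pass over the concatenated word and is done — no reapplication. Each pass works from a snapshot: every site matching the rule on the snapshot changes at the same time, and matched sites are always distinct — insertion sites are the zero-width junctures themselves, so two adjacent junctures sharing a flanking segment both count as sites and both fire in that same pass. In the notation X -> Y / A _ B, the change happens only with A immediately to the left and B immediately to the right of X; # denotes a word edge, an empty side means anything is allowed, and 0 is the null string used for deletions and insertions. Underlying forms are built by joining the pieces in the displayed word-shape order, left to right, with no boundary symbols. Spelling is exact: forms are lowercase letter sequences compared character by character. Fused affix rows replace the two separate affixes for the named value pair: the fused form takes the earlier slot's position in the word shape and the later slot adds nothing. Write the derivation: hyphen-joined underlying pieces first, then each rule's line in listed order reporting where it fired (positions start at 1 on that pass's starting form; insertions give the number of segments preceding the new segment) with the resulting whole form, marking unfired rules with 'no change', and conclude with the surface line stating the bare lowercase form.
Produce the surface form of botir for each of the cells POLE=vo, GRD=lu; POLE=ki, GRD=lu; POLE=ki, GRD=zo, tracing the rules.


cell POLE=vo, GRD=lu:
underlying: botir-pe-fot
1. d -> t, z -> s / _ #: no change
2. 0 -> a / C _ C: inserts after position(s) 5: botirapefot
3. f -> v, k -> g, p -> b, s -> z / V _ V: fires at position(s) 7, 9: botirabevot
surface: botirabevot

cell POLE=ki, GRD=lu:
underlying: botir-meg
1. d -> t, z -> s / _ #: no change
2. 0 -> a / C _ C: inserts after position(s) 5: botirameg
3. f -> v, k -> g, p -> b, s -> z / V _ V: no change
surface: botirameg

cell POLE=ki, GRD=zo:
underlying: botir-o-od
1. d -> t, z -> s / _ #: fires at position(s) 8: botiroot
2. 0 -> a / C _ C: no change
3. f -> v, k -> g, p -> b, s -> z / V _ V: no change
surface: botiroot


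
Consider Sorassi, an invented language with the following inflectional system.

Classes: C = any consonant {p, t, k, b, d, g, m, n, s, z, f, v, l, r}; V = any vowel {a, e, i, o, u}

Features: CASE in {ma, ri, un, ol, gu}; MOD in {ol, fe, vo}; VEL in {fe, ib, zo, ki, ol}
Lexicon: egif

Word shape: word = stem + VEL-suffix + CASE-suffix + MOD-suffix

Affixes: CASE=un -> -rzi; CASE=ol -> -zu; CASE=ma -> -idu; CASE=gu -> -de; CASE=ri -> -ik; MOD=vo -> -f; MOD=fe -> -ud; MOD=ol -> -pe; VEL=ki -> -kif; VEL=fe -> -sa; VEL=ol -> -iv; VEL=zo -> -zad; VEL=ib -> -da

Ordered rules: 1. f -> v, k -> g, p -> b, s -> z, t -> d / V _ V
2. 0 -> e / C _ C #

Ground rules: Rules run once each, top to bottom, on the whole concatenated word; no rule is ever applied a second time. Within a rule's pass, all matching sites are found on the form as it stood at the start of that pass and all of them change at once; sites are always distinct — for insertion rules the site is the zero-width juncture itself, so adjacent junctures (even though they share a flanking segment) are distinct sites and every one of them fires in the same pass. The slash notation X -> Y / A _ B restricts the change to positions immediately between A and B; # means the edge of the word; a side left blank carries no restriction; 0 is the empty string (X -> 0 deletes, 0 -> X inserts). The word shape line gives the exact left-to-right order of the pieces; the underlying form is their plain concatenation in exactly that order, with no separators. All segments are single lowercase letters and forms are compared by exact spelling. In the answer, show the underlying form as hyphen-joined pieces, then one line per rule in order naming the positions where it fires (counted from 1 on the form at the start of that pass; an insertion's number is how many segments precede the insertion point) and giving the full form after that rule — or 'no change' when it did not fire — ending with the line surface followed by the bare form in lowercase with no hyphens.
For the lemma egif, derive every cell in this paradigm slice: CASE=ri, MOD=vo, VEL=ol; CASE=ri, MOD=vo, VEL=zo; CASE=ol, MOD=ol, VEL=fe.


cell CASE=ri, MOD=vo, VEL=ol:
underlying: egif-iv-ik-f
1. f -> v, k -> g, p -> b, s -> z, t -> d / V _ V: fires at position(s) 4: egivivikf
2. 0 -> e / C _ C #: inserts after position(s) 8: egivivikef
surface: egivivikef

cell CASE=ri, MOD=vo, VEL=zo:
underlying: egif-zad-ik-f
1. f -> v, k -> g, p -> b, s -> z, t -> d / V _ V: no change
2. 0 -> e / C _ C #: inserts after position(s) 9: egifzadikef
surface: egifzadikef

cell CASE=ol, MOD=ol, VEL=fe:
underlying: egif-sa-zu-pe
1. f -> v, k -> g, p -> b, s -> z, t -> d / V _ V: fires at position(s) 9: egifsazube
2. 0 -> e / C _ C #: no change
surface: egifsazube


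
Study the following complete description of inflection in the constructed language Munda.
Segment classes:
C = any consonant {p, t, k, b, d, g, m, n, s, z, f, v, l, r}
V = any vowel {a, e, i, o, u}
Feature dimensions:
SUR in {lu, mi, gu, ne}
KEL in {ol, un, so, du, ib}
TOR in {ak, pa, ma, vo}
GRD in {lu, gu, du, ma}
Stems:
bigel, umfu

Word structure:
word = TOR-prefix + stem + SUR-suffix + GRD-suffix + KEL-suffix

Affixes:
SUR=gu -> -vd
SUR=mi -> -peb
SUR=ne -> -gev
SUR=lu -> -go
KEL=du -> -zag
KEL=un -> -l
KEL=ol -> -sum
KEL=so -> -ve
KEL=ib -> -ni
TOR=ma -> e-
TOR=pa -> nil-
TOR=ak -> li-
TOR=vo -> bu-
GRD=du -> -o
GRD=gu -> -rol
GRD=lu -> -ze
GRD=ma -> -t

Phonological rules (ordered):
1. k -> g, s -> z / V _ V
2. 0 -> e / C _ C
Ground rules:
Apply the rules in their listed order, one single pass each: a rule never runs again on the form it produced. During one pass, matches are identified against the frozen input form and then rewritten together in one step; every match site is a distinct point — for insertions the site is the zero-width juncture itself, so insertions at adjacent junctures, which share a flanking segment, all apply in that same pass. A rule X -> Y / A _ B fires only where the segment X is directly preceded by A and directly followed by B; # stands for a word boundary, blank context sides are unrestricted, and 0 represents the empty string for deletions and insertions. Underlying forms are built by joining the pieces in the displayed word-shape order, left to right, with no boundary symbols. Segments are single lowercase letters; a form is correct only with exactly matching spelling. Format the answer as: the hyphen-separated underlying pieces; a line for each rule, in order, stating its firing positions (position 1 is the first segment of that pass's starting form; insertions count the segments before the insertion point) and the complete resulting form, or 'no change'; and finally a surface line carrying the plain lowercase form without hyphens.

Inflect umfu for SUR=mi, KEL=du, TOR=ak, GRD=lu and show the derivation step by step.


underlying: li-umfu-peb-ze-zag
1. k -> g, s -> z / V _ V: no change
2. 0 -> e / C _ C: inserts after position(s) 4, 9: liumefupebezezag
surface: liumefupebezezag


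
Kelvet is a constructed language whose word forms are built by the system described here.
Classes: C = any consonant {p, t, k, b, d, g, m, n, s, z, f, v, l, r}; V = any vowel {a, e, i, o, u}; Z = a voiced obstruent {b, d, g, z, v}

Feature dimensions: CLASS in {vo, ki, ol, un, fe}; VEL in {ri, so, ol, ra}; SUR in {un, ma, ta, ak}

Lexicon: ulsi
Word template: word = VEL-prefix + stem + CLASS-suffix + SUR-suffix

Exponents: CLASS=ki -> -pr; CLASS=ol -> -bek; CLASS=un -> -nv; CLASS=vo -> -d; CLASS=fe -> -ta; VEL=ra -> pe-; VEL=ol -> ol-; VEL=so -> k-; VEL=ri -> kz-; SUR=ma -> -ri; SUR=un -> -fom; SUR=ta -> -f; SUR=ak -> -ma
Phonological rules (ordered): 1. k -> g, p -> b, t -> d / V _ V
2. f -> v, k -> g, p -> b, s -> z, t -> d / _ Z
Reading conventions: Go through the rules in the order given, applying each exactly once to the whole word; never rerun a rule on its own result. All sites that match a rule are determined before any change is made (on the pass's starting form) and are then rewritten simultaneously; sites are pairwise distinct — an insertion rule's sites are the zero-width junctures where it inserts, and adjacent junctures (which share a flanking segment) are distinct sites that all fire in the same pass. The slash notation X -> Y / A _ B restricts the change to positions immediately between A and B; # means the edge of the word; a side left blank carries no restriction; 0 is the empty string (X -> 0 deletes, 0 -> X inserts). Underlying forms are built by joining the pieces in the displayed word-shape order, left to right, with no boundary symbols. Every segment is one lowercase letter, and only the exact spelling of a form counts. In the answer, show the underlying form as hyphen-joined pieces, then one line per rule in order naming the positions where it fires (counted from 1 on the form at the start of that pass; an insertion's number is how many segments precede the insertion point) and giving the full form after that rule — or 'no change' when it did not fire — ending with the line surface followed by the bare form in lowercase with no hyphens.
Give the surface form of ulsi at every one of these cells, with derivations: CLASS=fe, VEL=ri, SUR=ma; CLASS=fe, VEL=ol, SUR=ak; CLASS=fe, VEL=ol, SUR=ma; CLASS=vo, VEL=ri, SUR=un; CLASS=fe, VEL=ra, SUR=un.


cell CLASS=fe, VEL=ri, SUR=ma:
underlying: kz-ulsi-ta-ri
1. k -> g, p -> b, t -> d / V _ V: fires at position(s) 7: kzulsidari
2. f -> v, k -> g, p -> b, s -> z, t -> d / _ Z: fires at position(s) 1: gzulsidari
surface: gzulsidari

cell CLASS=fe, VEL=ol, SUR=ak:
underlying: ol-ulsi-ta-ma
1. k -> g, p -> b, t -> d / V _ V: fires at position(s) 7: olulsidama
2. f -> v, k -> g, p -> b, s -> z, t -> d / _ Z: no change
surface: olulsidama

cell CLASS=fe, VEL=ol, SUR=ma:
underlying: ol-ulsi-ta-ri
1. k -> g, p -> b, t -> d / V _ V: fires at position(s) 7: olulsidari
2. f -> v, k -> g, p -> b, s -> z, t -> d / _ Z: no change
surface: olulsidari

cell CLASS=vo, VEL=ri, SUR=un:
underlying: kz-ulsi-d-fom
1. k -> g, p -> b, t -> d / V _ V: no change
2. f -> v, k -> g, p -> b, s -> z, t -> d / _ Z: fires at position(s) 1: gzulsidfom
surface: gzulsidfom

cell CLASS=fe, VEL=ra, SUR=un:
underlying: pe-ulsi-ta-fom
1. k -> g, p -> b, t -> d / V _ V: fires at position(s) 7: peulsidafom
2. f -> v, k -> g, p -> b, s -> z, t -> d / _ Z: no change
surface: peulsidafom


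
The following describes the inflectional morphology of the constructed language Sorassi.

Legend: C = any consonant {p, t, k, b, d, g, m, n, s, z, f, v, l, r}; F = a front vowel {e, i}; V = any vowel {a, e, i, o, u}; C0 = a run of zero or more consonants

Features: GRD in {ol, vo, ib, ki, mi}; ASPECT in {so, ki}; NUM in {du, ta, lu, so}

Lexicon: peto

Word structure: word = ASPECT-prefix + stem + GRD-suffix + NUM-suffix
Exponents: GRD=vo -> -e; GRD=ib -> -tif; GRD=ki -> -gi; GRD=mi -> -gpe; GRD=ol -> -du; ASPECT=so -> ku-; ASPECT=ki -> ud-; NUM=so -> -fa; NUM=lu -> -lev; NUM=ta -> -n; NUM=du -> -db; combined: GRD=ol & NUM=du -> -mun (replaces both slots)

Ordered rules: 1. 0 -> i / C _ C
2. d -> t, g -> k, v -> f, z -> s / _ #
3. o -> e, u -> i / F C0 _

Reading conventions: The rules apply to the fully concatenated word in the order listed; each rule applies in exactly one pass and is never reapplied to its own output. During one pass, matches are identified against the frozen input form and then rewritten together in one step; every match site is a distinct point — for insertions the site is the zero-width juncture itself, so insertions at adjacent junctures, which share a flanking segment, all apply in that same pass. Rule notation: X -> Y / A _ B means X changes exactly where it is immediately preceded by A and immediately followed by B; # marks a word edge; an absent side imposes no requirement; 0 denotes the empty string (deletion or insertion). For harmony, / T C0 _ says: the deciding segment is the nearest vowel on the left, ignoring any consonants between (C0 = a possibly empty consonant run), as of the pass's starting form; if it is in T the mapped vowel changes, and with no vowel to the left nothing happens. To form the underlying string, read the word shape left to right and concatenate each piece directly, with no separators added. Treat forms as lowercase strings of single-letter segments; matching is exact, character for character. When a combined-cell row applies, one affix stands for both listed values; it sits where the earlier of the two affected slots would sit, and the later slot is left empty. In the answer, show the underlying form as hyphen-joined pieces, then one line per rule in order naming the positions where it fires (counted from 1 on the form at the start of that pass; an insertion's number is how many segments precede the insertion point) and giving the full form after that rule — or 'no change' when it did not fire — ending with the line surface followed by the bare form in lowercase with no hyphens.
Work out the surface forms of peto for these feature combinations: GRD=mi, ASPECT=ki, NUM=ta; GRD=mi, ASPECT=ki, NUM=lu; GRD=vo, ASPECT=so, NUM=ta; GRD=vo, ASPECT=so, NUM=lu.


cell GRD=mi, ASPECT=ki, NUM=ta:
underlying: ud-peto-gpe-n
1. 0 -> i / C _ C: inserts after position(s) 2, 7: udipetogipen
2. d -> t, g -> k, v -> f, z -> s / _ #: no change
3. o -> e, u -> i / F C0 _: fires at position(s) 7: udipetegipen
surface: udipetegipen

cell GRD=mi, ASPECT=ki, NUM=lu:
underlying: ud-peto-gpe-lev
1. 0 -> i / C _ C: inserts after position(s) 2, 7: udipetogipelev
2. d -> t, g -> k, v -> f, z -> s / _ #: fires at position(s) 14: udipetogipelef
3. o -> e, u -> i / F C0 _: fires at position(s) 7: udipetegipelef
surface: udipetegipelef

cell GRD=vo, ASPECT=so, NUM=ta:
underlying: ku-peto-e-n
1. 0 -> i / C _ C: no change
2. d -> t, g -> k, v -> f, z -> s / _ #: no change
3. o -> e, u -> i / F C0 _: fires at position(s) 6: kupeteen
surface: kupeteen

cell GRD=vo, ASPECT=so, NUM=lu:
underlying: ku-peto-e-lev
1. 0 -> i / C _ C: no change
2. d -> t, g -> k, v -> f, z -> s / _ #: fires at position(s) 10: kupetoelef
3. o -> e, u -> i / F C0 _: fires at position(s) 6: kupeteelef
surface: kupeteelef


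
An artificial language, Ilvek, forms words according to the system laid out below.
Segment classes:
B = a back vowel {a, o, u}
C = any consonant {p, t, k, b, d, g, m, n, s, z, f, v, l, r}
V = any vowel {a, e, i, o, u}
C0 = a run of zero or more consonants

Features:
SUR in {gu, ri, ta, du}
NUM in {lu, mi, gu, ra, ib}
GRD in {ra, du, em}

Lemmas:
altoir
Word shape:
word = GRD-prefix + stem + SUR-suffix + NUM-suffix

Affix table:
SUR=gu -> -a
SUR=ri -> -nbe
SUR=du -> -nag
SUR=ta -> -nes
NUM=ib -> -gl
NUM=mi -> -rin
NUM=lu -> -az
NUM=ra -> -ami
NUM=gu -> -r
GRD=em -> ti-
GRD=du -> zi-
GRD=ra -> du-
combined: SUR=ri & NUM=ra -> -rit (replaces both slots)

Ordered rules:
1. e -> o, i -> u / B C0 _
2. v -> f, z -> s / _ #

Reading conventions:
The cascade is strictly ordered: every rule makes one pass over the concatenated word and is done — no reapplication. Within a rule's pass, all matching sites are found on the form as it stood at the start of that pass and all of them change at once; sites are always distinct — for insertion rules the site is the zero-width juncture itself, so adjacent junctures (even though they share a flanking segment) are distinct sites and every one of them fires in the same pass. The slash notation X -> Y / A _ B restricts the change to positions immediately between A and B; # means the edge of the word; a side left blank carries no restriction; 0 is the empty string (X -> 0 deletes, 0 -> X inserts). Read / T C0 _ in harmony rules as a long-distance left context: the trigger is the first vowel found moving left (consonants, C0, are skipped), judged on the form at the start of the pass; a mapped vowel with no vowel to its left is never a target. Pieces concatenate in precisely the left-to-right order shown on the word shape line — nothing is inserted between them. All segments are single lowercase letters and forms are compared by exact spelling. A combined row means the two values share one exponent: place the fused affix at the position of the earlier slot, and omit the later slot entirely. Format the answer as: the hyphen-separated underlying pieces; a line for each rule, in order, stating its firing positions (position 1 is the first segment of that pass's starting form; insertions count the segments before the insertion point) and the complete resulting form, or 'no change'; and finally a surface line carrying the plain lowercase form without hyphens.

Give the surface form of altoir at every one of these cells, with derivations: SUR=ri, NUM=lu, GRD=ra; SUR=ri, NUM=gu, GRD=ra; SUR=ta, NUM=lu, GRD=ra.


cell SUR=ri, NUM=lu, GRD=ra:
underlying: du-altoir-nbe-az
1. e -> o, i -> u / B C0 _: fires at position(s) 7: dualtournbeaz
2. v -> f, z -> s / _ #: fires at position(s) 13: dualtournbeas
surface: dualtournbeas

cell SUR=ri, NUM=gu, GRD=ra:
underlying: du-altoir-nbe-r
1. e -> o, i -> u / B C0 _: fires at position(s) 7: dualtournber
2. v -> f, z -> s / _ #: no change
surface: dualtournber

cell SUR=ta, NUM=lu, GRD=ra:
underlying: du-altoir-nes-az
1. e -> o, i -> u / B C0 _: fires at position(s) 7: dualtournesaz
2. v -> f, z -> s / _ #: fires at position(s) 13: dualtournesas
surface: dualtournesas
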